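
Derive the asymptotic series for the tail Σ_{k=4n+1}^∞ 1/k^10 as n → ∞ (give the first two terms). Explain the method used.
Σ_{k>4n} 1/k^10 = 1/(9 · (4n)^9) − 1/(2 · (4n)^10) + O(1/(4n)^11)

Compare to the integral: ∫_{4n}^∞ x^(−10) dx = [−x^(−9)/9]_{4n}^∞ = 1/((10−1)·(4n)^9). The Euler-Maclaurin correction adds −f(4n)/2 = −1/(2·(4n)^10). Euler-Maclaurin then gives
  Σ_{k>4n} 1/k^10 = ∫_{4n}^∞ dx/x^10 − 1/(2·(4n)^10) + O(1/(4n)^11).
(Equivalently this is ζ(10) − Σ_{k≤4n} 1/k^10.)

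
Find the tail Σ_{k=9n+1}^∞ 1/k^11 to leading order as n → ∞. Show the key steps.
Σ_{k>9n} 1/k^11 ~ 1/(10 · (9n)^10)

Compare to the integral: ∫_{9n}^∞ x^(−11) dx = [−x^(−10)/10]_{9n}^∞ = 1/((11−1)·(9n)^10). Euler-Maclaurin then gives
  Σ_{k>9n} 1/k^11 = ∫_{9n}^∞ dx/x^11 − 1/(2·(9n)^11) + O(1/(9n)^12).
(Equivalently this is ζ(11) − Σ_{k≤9n} 1/k^11.)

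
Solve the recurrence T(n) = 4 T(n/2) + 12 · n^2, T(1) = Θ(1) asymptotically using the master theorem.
T(n) = Θ(n^2 log n)

log_2 4 = 2, and f(n) = 12 · n^2 = Θ(n^(log_2 4)). This is Case 2 of the master theorem: T(n) = Θ(f(n) · log n) = Θ(n^2 log n).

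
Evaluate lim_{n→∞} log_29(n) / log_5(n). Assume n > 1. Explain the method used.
lim = ln(5) / ln(29) = log_29(5)

Change of base: log_29(n) = ln n / ln 29 and log_5(n) = ln n / ln 5. The ratio is (ln n / ln 29) · (ln 5 / ln n) = ln 5 / ln 29, a constant independent of n. So the limit is ln 5 / ln 29 = log_29(5).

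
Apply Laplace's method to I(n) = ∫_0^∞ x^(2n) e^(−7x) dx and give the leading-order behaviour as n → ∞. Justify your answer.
I(n) ~ (sqrt(2π·2n) / 7) · (2n/(7e))^(2n)

Write the integrand as exp(2n ln x − 7x) and set f(x) = 2n ln x − 7x. Then f'(x) = 2n/x − 7 = 0 at x* = 2n/7, and f''(x*) = −2n/x*^2 = −7^2/(2n). Laplace's method (interior maximum) gives
  I(n) ~ e^(f(x*)) · sqrt(2π / |f''(x*)|)
        = exp(2n ln(2n/7) − 2n) · sqrt(2π · 2n / 7^2)
        = (2n/7)^(2n) e^(−2n) · sqrt(2π·2n) / 7
        = (sqrt(2π·2n) / 7) · (2n/(7e))^(2n).
This matches Γ(2n+1)/7^(2n+1) with Stirling applied to Γ.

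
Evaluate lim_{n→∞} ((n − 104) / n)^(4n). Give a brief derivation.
lim = e^(−416)

Rewrite as (1 − 104/n)^(4n). By the standard limit (1 + x/n)^n → e^x, we have (1 − 104/n)^n → e^(−104), and raising to the 4th power gives e^(−416).
More precisely, ln[(1 − 104/n)^(4n)] = 4n · ln(1 − 104/n) = 4n · (-104/n + O(1/n^2)) = -416 + O(1/n) → -416.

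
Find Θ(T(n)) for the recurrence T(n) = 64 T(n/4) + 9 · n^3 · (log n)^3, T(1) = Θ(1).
T(n) = Θ(n^3 · (log n)^4)

Here log_4 64 = 3 and f(n) = 9 · n^3 · (log n)^3 = Θ(n^(log_4 64) · (log n)^3). This is the extended Case 2 of the master theorem (f matches the critical exponent up to log factors), giving T(n) = Θ(n^(log_4 64) · (log n)^(3+1)) = Θ(n^3 · (log n)^4).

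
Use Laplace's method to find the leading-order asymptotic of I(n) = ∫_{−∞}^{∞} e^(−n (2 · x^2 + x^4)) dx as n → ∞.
I(n) ~ sqrt(π/(2n))

φ(x) = 2 · x^2 + x^4 has its unique global minimum at x* = 0 (since φ'(x) = 4x + 4x^3 = 0 only at x = 0 for real x with both coefficients positive, and φ → ∞ as |x| → ∞). At x* = 0, φ(0) = 0 and φ''(0) = 4. Laplace's method then gives
  I(n) ~ sqrt(2π / (n · φ''(0))) · e^(−n φ(0)) = sqrt(2π / (4n)) = sqrt(π/(2n)).
The x^4 term contributes only at subleading order (an O(1/n) relative correction).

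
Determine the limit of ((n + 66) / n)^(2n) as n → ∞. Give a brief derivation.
lim = e^132

Rewrite as (1 + 66/n)^(2n). By the standard limit (1 + x/n)^n → e^x, we have (1 + 66/n)^n → e^66, and raising to the 2nd power gives e^132.
More precisely, ln[(1 + 66/n)^(2n)] = 2n · ln(1 + 66/n) = 2n · (66/n + O(1/n^2)) = 132 + O(1/n) → 132.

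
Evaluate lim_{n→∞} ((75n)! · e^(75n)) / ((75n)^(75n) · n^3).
lim = 0

Stirling: (75n)! ~ sqrt(2π·75n) · (75n/e)^(75n). Hence
  (75n)! · e^(75n) / (75n)^(75n) ~ sqrt(2π·75n).
Dividing by n^3: sqrt(2π·75n) / n^3 = sqrt(2π·75) · n^((1−6)/2), so the expression behaves like sqrt(2π·75) · n^((1−6)/2) → 0.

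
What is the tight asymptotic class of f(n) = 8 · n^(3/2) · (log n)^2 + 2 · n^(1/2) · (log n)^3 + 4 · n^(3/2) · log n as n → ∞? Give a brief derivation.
f(n) ∈ Θ(n^(3/2) · (log n)^2)

Compare the terms by growth order. For large n, n^a · (log n)^b dominates n^a' · (log n)^b' iff a > a', or (a = a' and b > b'). Ranking the 3 terms shows the dominant one is 8 · n^(3/2) · (log n)^2. Hence f(n) ∈ Θ(n^(3/2) · (log n)^2).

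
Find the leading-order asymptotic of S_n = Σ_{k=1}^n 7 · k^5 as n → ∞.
S_n ~ 7 · n^6 / 6

By integral comparison (Euler-Maclaurin), Σ_{k=1}^n 7 · k^5 = 7 · ∫_0^n x^5 dx + O(n^5) = 7 · n^6/6 + O(n^5). (Equivalently, Faulhaber's formula gives the same leading term.)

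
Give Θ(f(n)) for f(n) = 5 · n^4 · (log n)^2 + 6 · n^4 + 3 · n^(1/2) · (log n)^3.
f(n) ∈ Θ(n^4 · (log n)^2)

Compare the terms by growth order. For large n, n^a · (log n)^b dominates n^a' · (log n)^b' iff a > a', or (a = a' and b > b'). Ranking the 3 terms shows the dominant one is 5 · n^4 · (log n)^2. Hence f(n) ∈ Θ(n^4 · (log n)^2).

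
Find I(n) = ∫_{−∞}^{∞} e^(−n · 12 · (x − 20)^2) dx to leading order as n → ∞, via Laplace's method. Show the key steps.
I(n) = sqrt(π/(12n))

Here φ(x) = 12 · (x − 20)^2 has its unique minimum at x* = 20 with φ(x*) = 0 and φ''(x*) = 24. Laplace's method gives
  I(n) ~ e^(−n φ(x*)) · sqrt(2π / (n · φ''(x*))) = sqrt(2π / (24n)) = sqrt(π/(12n)).
This is exact: substituting u = (x − 20)·sqrt(12n) gives I(n) = (1/sqrt(12n)) ∫_{−∞}^{∞} e^(−u^2) du = sqrt(π/(12n)).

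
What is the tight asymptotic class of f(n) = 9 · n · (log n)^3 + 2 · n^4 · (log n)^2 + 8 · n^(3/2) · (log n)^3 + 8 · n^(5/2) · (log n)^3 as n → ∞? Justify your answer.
f(n) ∈ Θ(n^4 · (log n)^2)

Compare the terms by growth order. For large n, n^a · (log n)^b dominates n^a' · (log n)^b' iff a > a', or (a = a' and b > b'). Ranking the 4 terms shows the dominant one is 2 · n^4 · (log n)^2. Hence f(n) ∈ Θ(n^4 · (log n)^2).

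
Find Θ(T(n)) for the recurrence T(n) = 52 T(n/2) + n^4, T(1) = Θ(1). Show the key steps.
T(n) = Θ(n^(log_2 52))

Master theorem: compare f(n) = n^4 to n^(log_2 52) where log_2 52 ≈ 5.700. Since 4 < log_2 52, we have f(n) = O(n^(log_2 52 − ε)) for some ε > 0 — Case 1. Hence T(n) = Θ(n^(log_2 52)).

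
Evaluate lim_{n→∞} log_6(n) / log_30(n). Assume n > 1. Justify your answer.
lim = ln(30) / ln(6) = log_6(30)

Change of base: log_6(n) = ln n / ln 6 and log_30(n) = ln n / ln 30. The ratio is (ln n / ln 6) · (ln 30 / ln n) = ln 30 / ln 6, a constant independent of n. So the limit is ln 30 / ln 6 = log_6(30).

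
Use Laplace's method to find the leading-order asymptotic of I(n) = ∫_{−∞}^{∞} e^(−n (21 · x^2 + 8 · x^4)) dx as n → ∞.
I(n) ~ sqrt(π/(21n))

φ(x) = 21 · x^2 + 8 · x^4 has its unique global minimum at x* = 0 (since φ'(x) = 42x + 32x^3 = 0 only at x = 0 for real x with both coefficients positive, and φ → ∞ as |x| → ∞). At x* = 0, φ(0) = 0 and φ''(0) = 42. Laplace's method then gives
  I(n) ~ sqrt(2π / (n · φ''(0))) · e^(−n φ(0)) = sqrt(2π / (42n)) = sqrt(π/(21n)).
The 8 · x^4 term contributes only at subleading order (an O(1/n) relative correction).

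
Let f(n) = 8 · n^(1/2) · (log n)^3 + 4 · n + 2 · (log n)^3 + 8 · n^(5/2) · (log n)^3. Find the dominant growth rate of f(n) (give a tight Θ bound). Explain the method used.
f(n) ∈ Θ(n^(5/2) · (log n)^3)

Compare the terms by growth order. For large n, n^a · (log n)^b dominates n^a' · (log n)^b' iff a > a', or (a = a' and b > b'). Ranking the 4 terms shows the dominant one is 8 · n^(5/2) · (log n)^3. Hence f(n) ∈ Θ(n^(5/2) · (log n)^3).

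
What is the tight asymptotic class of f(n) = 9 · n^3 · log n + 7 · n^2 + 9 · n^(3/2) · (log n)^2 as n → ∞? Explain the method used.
f(n) ∈ Θ(n^3 · log n)

Compare the terms by growth order. For large n, n^a · (log n)^b dominates n^a' · (log n)^b' iff a > a', or (a = a' and b > b'). Ranking the 3 terms shows the dominant one is 9 · n^3 · log n. Hence f(n) ∈ Θ(n^3 · log n).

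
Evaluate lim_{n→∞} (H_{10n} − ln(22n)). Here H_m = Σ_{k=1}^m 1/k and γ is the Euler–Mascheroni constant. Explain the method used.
lim = ln(5/11) + γ

By Euler-Maclaurin, H_m = ln m + γ + O(1/m). So
  H_{10n} − ln(22n) = ln(10n) + γ − ln(22n) + O(1/n)
                       = ln(10/22) + γ + O(1/n).
Hence the limit is ln(10/22) + γ (= ln(5/11)).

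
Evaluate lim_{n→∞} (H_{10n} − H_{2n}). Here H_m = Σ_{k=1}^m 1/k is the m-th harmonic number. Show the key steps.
lim = ln(10/2) = ln 5

Euler-Maclaurin gives H_m = ln m + γ + 1/(2m) + O(1/m^2). The γ and O(1/m) terms cancel in the difference:
  H_{10n} − H_{2n} = ln(10n) − ln(2n) + O(1/n) = ln(10/2) + O(1/n).
Hence the limit is ln(10/2) = ln 5.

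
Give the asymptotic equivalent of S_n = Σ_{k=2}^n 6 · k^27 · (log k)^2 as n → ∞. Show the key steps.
S_n ~ 3 · n^28 · (log n)^2 / 14

By integral comparison, S_n = ∫_1^n 6 · x^27 · (log x)^2 dx + O(n^27 · (log n)^2). For the integral, the leading term of ∫_1^n x^27 (log x)^2 dx is n^28/28 · (log n)^2 (by repeated integration by parts; each step lowers the log-exponent and produces a relatively O(1/log n) correction). Hence S_n ~ 3 · n^28 · (log n)^2 / 14.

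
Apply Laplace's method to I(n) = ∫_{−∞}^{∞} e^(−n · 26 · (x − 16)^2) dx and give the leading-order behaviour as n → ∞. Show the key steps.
I(n) = sqrt(π/(26n))

Here φ(x) = 26 · (x − 16)^2 has its unique minimum at x* = 16 with φ(x*) = 0 and φ''(x*) = 52. Laplace's method gives
  I(n) ~ e^(−n φ(x*)) · sqrt(2π / (n · φ''(x*))) = sqrt(2π / (52n)) = sqrt(π/(26n)).
This is exact: substituting u = (x − 16)·sqrt(26n) gives I(n) = (1/sqrt(26n)) ∫_{−∞}^{∞} e^(−u^2) du = sqrt(π/(26n)).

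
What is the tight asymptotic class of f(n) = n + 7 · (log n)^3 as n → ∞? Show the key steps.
f(n) ∈ Θ(n)

Compare the terms by growth order. For large n, n^a · (log n)^b dominates n^a' · (log n)^b' iff a > a', or (a = a' and b > b'). Ranking the 2 terms shows the dominant one is n. Hence f(n) ∈ Θ(n).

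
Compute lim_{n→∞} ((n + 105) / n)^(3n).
lim = e^315

Rewrite as (1 + 105/n)^(3n). By the standard limit (1 + x/n)^n → e^x, we have (1 + 105/n)^n → e^105, and raising to the 3rd power gives e^315.
More precisely, ln[(1 + 105/n)^(3n)] = 3n · ln(1 + 105/n) = 3n · (105/n + O(1/n^2)) = 315 + O(1/n) → 315.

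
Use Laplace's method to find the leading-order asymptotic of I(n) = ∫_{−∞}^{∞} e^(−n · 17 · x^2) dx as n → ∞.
I(n) = sqrt(π/(17n))

Here φ(x) = 17 · x^2 has its unique minimum at x* = 0 with φ(x*) = 0 and φ''(x*) = 34. Laplace's method gives
  I(n) ~ e^(−n φ(x*)) · sqrt(2π / (n · φ''(x*))) = sqrt(2π / (34n)) = sqrt(π/(17n)).
This is exact: substituting u = (x − 0)·sqrt(17n) gives I(n) = (1/sqrt(17n)) ∫_{−∞}^{∞} e^(−u^2) du = sqrt(π/(17n)).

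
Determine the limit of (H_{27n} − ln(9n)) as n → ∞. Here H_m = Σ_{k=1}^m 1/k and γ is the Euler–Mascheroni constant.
lim = ln 3 + γ

By Euler-Maclaurin, H_m = ln m + γ + O(1/m). So
  H_{27n} − ln(9n) = ln(27n) + γ − ln(9n) + O(1/n)
                       = ln(27/9) + γ + O(1/n).
Hence the limit is ln(27/9) + γ (= ln 3).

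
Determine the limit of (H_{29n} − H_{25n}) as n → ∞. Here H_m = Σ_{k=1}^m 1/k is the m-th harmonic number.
lim = ln(29/25)

Euler-Maclaurin gives H_m = ln m + γ + 1/(2m) + O(1/m^2). The γ and O(1/m) terms cancel in the difference:
  H_{29n} − H_{25n} = ln(29n) − ln(25n) + O(1/n) = ln(29/25) + O(1/n).
Hence the limit is ln(29/25).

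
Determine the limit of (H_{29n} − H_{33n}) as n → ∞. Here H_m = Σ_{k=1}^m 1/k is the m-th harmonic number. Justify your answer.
lim = ln(29/33)

Euler-Maclaurin gives H_m = ln m + γ + 1/(2m) + O(1/m^2). The γ and O(1/m) terms cancel in the difference:
  H_{29n} − H_{33n} = ln(29n) − ln(33n) + O(1/n) = ln(29/33) + O(1/n).
Hence the limit is ln(29/33).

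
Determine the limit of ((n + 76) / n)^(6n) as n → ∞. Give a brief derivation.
lim = e^456

Rewrite as (1 + 76/n)^(6n). By the standard limit (1 + x/n)^n → e^x, we have (1 + 76/n)^n → e^76, and raising to the 6th power gives e^456.
More precisely, ln[(1 + 76/n)^(6n)] = 6n · ln(1 + 76/n) = 6n · (76/n + O(1/n^2)) = 456 + O(1/n) → 456.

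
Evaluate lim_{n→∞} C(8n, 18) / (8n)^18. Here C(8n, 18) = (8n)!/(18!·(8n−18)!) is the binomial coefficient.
lim = 1/18! = 1/6402373705728000

With N = 8n → ∞: C(N, 18) / N^18 = [N(N−1)…(N−17)] / (18! · N^18) = (1/18!) · 1 · (1 − 1/(8n)) · … · (1 − 17/(8n)). Each factor → 1 as N → ∞, so the limit is 1/18! = 1/6402373705728000.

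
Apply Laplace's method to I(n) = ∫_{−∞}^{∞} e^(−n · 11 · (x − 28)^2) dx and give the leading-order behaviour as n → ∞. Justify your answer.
I(n) = sqrt(π/(11n))

Here φ(x) = 11 · (x − 28)^2 has its unique minimum at x* = 28 with φ(x*) = 0 and φ''(x*) = 22. Laplace's method gives
  I(n) ~ e^(−n φ(x*)) · sqrt(2π / (n · φ''(x*))) = sqrt(2π / (22n)) = sqrt(π/(11n)).
This is exact: substituting u = (x − 28)·sqrt(11n) gives I(n) = (1/sqrt(11n)) ∫_{−∞}^{∞} e^(−u^2) du = sqrt(π/(11n)).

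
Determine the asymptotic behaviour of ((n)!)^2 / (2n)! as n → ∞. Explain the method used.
((n)!)^2/(2n)! ~ ((2π·n)^(1/2) / sqrt(2)) · 2^(−2·n)  →  0

Write N = n. Stirling: N! ~ sqrt(2π N)(N/e)^N and (2N)! ~ sqrt(2π·2N)·(2N/e)^(2N).
  (N!)^2/(2N)! ~ (2π N)^(2/2) (N/e)^(2N) / [sqrt(2π·2N) (2N/e)^(2N)]
     = (2π N)^(2/2) / sqrt(2π·2N) · (N/(2N))^(2N)
     = (2π N)^((2−1)/2) / sqrt(2) · 2^(−2N).
Since 2^2 > 1, the factor 2^(−2N) decays exponentially, so the ratio → 0. Substituting N = n gives the stated form.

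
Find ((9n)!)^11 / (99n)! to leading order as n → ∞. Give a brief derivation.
((9n)!)^11/(99n)! ~ ((2π·9n)^(10/2) / sqrt(11)) · 11^(−11·9n)  →  0

Write N = 9n. Stirling: N! ~ sqrt(2π N)(N/e)^N and (11N)! ~ sqrt(2π·11N)·(11N/e)^(11N).
  (N!)^11/(11N)! ~ (2π N)^(11/2) (N/e)^(11N) / [sqrt(2π·11N) (11N/e)^(11N)]
     = (2π N)^(11/2) / sqrt(2π·11N) · (N/(11N))^(11N)
     = (2π N)^((11−1)/2) / sqrt(11) · 11^(−11N).
Since 11^11 > 1, the factor 11^(−11N) decays exponentially, so the ratio → 0. Substituting N = 9n gives the stated form.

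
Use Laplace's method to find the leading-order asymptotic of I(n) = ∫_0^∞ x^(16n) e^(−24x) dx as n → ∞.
I(n) ~ (sqrt(2π·16n) / 24) · (16n/(24e))^(16n)

Write the integrand as exp(16n ln x − 24x) and set f(x) = 16n ln x − 24x. Then f'(x) = 16n/x − 24 = 0 at x* = 16n/24, and f''(x*) = −16n/x*^2 = −24^2/(16n). Laplace's method (interior maximum) gives
  I(n) ~ e^(f(x*)) · sqrt(2π / |f''(x*)|)
        = exp(16n ln(16n/24) − 16n) · sqrt(2π · 16n / 24^2)
        = (16n/24)^(16n) e^(−16n) · sqrt(2π·16n) / 24
        = (sqrt(2π·16n) / 24) · (16n/(24e))^(16n).
This matches Γ(16n+1)/24^(16n+1) with Stirling applied to Γ.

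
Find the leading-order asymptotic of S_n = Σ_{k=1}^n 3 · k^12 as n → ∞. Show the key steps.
S_n ~ 3 · n^13 / 13

By integral comparison (Euler-Maclaurin), Σ_{k=1}^n 3 · k^12 = 3 · ∫_0^n x^12 dx + O(n^12) = 3 · n^13/13 + O(n^12). (Equivalently, Faulhaber's formula gives the same leading term.)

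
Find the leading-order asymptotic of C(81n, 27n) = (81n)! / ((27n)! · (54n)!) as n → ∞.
C(81n, 27n) ~ (27/4)^(27n) · sqrt(3/(4π·27n))

Write N = 27n. Apply Stirling to each factorial:
  (3N)! ~ sqrt(2π·3N) · (3N/e)^(3N),
  N! ~ sqrt(2π N) · (N/e)^N,
  (2N)! ~ sqrt(2π·2N) · (2N/e)^(2N).
The exponential factors combine to (3N)^(3N) / (N^N · (2N)^(2N)) = 3^(3N)/2^(2N) = (3^3/2^2)^N = (27/4)^N.
The square-root prefactors combine to sqrt(2π·3N) / (sqrt(2π N)·sqrt(2π·2N)) = sqrt(3 / (2π·2·N)) = sqrt(3/(4π·27n)).
Substituting N = 27n: C(81n, 27n) ~ (27/4)^(27n) · sqrt(3/(4π·27n)).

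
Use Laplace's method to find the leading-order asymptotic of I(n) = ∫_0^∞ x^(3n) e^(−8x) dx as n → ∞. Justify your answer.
I(n) ~ (sqrt(2π·3n) / 8) · (3n/(8e))^(3n)

Write the integrand as exp(3n ln x − 8x) and set f(x) = 3n ln x − 8x. Then f'(x) = 3n/x − 8 = 0 at x* = 3n/8, and f''(x*) = −3n/x*^2 = −8^2/(3n). Laplace's method (interior maximum) gives
  I(n) ~ e^(f(x*)) · sqrt(2π / |f''(x*)|)
        = exp(3n ln(3n/8) − 3n) · sqrt(2π · 3n / 8^2)
        = (3n/8)^(3n) e^(−3n) · sqrt(2π·3n) / 8
        = (sqrt(2π·3n) / 8) · (3n/(8e))^(3n).
This matches Γ(3n+1)/8^(3n+1) with Stirling applied to Γ.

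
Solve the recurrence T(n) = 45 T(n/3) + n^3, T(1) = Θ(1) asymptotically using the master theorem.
T(n) = Θ(n^(log_3 45))

Master theorem: compare f(n) = n^3 to n^(log_3 45) where log_3 45 ≈ 3.465. Since 3 < log_3 45, we have f(n) = O(n^(log_3 45 − ε)) for some ε > 0 — Case 1. Hence T(n) = Θ(n^(log_3 45)).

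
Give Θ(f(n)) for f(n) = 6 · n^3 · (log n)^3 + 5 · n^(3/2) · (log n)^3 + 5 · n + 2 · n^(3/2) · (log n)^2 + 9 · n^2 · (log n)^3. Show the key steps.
f(n) ∈ Θ(n^3 · (log n)^3)

Compare the terms by growth order. For large n, n^a · (log n)^b dominates n^a' · (log n)^b' iff a > a', or (a = a' and b > b'). Ranking the 5 terms shows the dominant one is 6 · n^3 · (log n)^3. Hence f(n) ∈ Θ(n^3 · (log n)^3).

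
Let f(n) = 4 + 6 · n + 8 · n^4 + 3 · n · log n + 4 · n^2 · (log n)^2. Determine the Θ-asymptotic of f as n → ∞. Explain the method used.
f(n) ∈ Θ(n^4)

Compare the terms by growth order. For large n, n^a · (log n)^b dominates n^a' · (log n)^b' iff a > a', or (a = a' and b > b'). Ranking the 5 terms shows the dominant one is 8 · n^4. Hence f(n) ∈ Θ(n^4).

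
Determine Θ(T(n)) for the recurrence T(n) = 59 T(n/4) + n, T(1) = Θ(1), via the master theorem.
T(n) = Θ(n^(log_4 59))

Master theorem: compare f(n) = n to n^(log_4 59) where log_4 59 ≈ 2.941. Since 1 < log_4 59, we have f(n) = O(n^(log_4 59 − ε)) for some ε > 0 — Case 1. Hence T(n) = Θ(n^(log_4 59)).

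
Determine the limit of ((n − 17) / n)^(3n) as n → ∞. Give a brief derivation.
lim = e^(−51)

Rewrite as (1 − 17/n)^(3n). By the standard limit (1 + x/n)^n → e^x, we have (1 − 17/n)^n → e^(−17), and raising to the 3rd power gives e^(−51).
More precisely, ln[(1 − 17/n)^(3n)] = 3n · ln(1 − 17/n) = 3n · (-17/n + O(1/n^2)) = -51 + O(1/n) → -51.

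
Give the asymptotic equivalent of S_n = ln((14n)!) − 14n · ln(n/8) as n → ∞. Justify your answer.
S_n ~ 14n · (ln 112 − 1) + O(ln n)

Stirling: ln((14n)!) = 14n ln(14n) − 14n + O(ln n).
  S_n = 14n ln(14n) − 14n − 14n ln(n/8) + O(ln n)
      = 14n ln(14n) − 14n ln n + 14n ln 8 − 14n + O(ln n)
      = 14n ln 14 + 14n ln 8 − 14n + O(ln n)
      = 14n (ln 112 − 1) + O(ln n).
Numerically ln(112) − 1 ≈ 3.7185.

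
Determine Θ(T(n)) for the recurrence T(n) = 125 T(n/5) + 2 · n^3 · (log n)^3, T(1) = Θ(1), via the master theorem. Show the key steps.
T(n) = Θ(n^3 · (log n)^4)

Here log_5 125 = 3 and f(n) = 2 · n^3 · (log n)^3 = Θ(n^(log_5 125) · (log n)^3). This is the extended Case 2 of the master theorem (f matches the critical exponent up to log factors), giving T(n) = Θ(n^(log_5 125) · (log n)^(3+1)) = Θ(n^3 · (log n)^4).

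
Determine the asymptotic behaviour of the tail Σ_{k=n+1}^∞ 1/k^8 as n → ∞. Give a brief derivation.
Σ_{k>n} 1/k^8 ~ 1/(7 · n^7)

Compare to the integral: ∫_{n}^∞ x^(−8) dx = [−x^(−7)/7]_{n}^∞ = 1/((8−1)·n^7). Euler-Maclaurin then gives
  Σ_{k>n} 1/k^8 = ∫_{n}^∞ dx/x^8 − 1/(2·n^8) + O(1/n^9).
(Equivalently this is ζ(8) − Σ_{k≤n} 1/k^8.)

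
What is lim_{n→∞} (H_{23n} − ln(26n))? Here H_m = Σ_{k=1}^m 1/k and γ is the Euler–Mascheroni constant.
lim = ln(23/26) + γ

By Euler-Maclaurin, H_m = ln m + γ + O(1/m). So
  H_{23n} − ln(26n) = ln(23n) + γ − ln(26n) + O(1/n)
                       = ln(23/26) + γ + O(1/n).
Hence the limit is ln(23/26) + γ.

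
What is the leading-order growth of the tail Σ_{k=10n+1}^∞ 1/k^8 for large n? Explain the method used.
Σ_{k>10n} 1/k^8 ~ 1/(7 · (10n)^7)

Compare to the integral: ∫_{10n}^∞ x^(−8) dx = [−x^(−7)/7]_{10n}^∞ = 1/((8−1)·(10n)^7). Euler-Maclaurin then gives
  Σ_{k>10n} 1/k^8 = ∫_{10n}^∞ dx/x^8 − 1/(2·(10n)^8) + O(1/(10n)^9).
(Equivalently this is ζ(8) − Σ_{k≤10n} 1/k^8.)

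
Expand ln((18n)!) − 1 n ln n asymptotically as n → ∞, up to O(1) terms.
ln((18n)!) − 1 n ln n = 17 n ln n + 18(ln 18 − 1) n + (1/2) ln(2π·18n) + O(1/n)

Stirling: ln((18n)!) = 18n ln(18n) − 18n + (1/2) ln(2π·18n) + O(1/n).
Expand 18n ln(18n) = 18n (ln n + ln 18) = 18n ln n + 18n ln 18.
Subtract 1n ln n: leading term is (18 − 1) n ln n = 17 n ln n. The next term is 18n ln 18 − 18n = 18(ln 18 − 1) n. Then the (1/2) ln(2π·18n) correction.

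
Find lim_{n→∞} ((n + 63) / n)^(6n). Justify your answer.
lim = e^378

Rewrite as (1 + 63/n)^(6n). By the standard limit (1 + x/n)^n → e^x, we have (1 + 63/n)^n → e^63, and raising to the 6th power gives e^378.
More precisely, ln[(1 + 63/n)^(6n)] = 6n · ln(1 + 63/n) = 6n · (63/n + O(1/n^2)) = 378 + O(1/n) → 378.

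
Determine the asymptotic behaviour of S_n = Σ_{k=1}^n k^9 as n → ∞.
S_n ~ n^10 / 10

By integral comparison (Euler-Maclaurin), Σ_{k=1}^n k^9 = ∫_0^n x^9 dx + O(n^9) = n^10/10 + O(n^9). (Equivalently, Faulhaber's formula gives the same leading term.)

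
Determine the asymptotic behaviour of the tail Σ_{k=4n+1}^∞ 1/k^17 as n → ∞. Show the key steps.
Σ_{k>4n} 1/k^17 ~ 1/(16 · (4n)^16)

Compare to the integral: ∫_{4n}^∞ x^(−17) dx = [−x^(−16)/16]_{4n}^∞ = 1/((17−1)·(4n)^16). Euler-Maclaurin then gives
  Σ_{k>4n} 1/k^17 = ∫_{4n}^∞ dx/x^17 − 1/(2·(4n)^17) + O(1/(4n)^18).
(Equivalently this is ζ(17) − Σ_{k≤4n} 1/k^17.)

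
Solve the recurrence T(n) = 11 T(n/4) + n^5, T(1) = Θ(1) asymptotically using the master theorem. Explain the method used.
T(n) = Θ(n^5)

log_4 11 ≈ 1.730. f(n) = n^5 dominates n^(log_4 11) since 5 > 1.730, and the regularity condition a·f(n/b) = 11·(n/4)^5 = (11/1024)·n^5 ≤ c·f(n) holds with c = 11/1024 ≈ 0.0107 < 1. So this is Case 3: T(n) = Θ(f(n)) = Θ(n^5).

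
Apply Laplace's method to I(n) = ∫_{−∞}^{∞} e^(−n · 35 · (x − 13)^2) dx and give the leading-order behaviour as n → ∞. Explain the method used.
I(n) = sqrt(π/(35n))

Here φ(x) = 35 · (x − 13)^2 has its unique minimum at x* = 13 with φ(x*) = 0 and φ''(x*) = 70. Laplace's method gives
  I(n) ~ e^(−n φ(x*)) · sqrt(2π / (n · φ''(x*))) = sqrt(2π / (70n)) = sqrt(π/(35n)).
This is exact: substituting u = (x − 13)·sqrt(35n) gives I(n) = (1/sqrt(35n)) ∫_{−∞}^{∞} e^(−u^2) du = sqrt(π/(35n)).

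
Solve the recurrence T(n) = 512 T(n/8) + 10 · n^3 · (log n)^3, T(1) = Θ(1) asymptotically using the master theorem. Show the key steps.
T(n) = Θ(n^3 · (log n)^4)

Here log_8 512 = 3 and f(n) = 10 · n^3 · (log n)^3 = Θ(n^(log_8 512) · (log n)^3). This is the extended Case 2 of the master theorem (f matches the critical exponent up to log factors), giving T(n) = Θ(n^(log_8 512) · (log n)^(3+1)) = Θ(n^3 · (log n)^4).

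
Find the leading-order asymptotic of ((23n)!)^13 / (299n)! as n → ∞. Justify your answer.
((23n)!)^13/(299n)! ~ ((2π·23n)^(12/2) / sqrt(13)) · 13^(−13·23n)  →  0

Write N = 23n. Stirling: N! ~ sqrt(2π N)(N/e)^N and (13N)! ~ sqrt(2π·13N)·(13N/e)^(13N).
  (N!)^13/(13N)! ~ (2π N)^(13/2) (N/e)^(13N) / [sqrt(2π·13N) (13N/e)^(13N)]
     = (2π N)^(13/2) / sqrt(2π·13N) · (N/(13N))^(13N)
     = (2π N)^((13−1)/2) / sqrt(13) · 13^(−13N).
Since 13^13 > 1, the factor 13^(−13N) decays exponentially, so the ratio → 0. Substituting N = 23n gives the stated form.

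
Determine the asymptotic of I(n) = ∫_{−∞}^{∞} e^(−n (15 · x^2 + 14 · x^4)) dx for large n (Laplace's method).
I(n) ~ sqrt(π/(15n))

φ(x) = 15 · x^2 + 14 · x^4 has its unique global minimum at x* = 0 (since φ'(x) = 30x + 56x^3 = 0 only at x = 0 for real x with both coefficients positive, and φ → ∞ as |x| → ∞). At x* = 0, φ(0) = 0 and φ''(0) = 30. Laplace's method then gives
  I(n) ~ sqrt(2π / (n · φ''(0))) · e^(−n φ(0)) = sqrt(2π / (30n)) = sqrt(π/(15n)).
The 14 · x^4 term contributes only at subleading order (an O(1/n) relative correction).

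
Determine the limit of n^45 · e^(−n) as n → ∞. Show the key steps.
lim = 0

Exponentials with base > 1 dominate every fixed polynomial: for any fixed c, n^c / e^n → 0 as n → ∞ (e.g. by the ratio test, or since e^n grows faster than any power of n). Hence n^45 · e^(−n) = n^45 / e^n → 0.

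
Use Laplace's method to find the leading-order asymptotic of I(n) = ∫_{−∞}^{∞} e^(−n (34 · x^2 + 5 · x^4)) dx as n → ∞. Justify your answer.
I(n) ~ sqrt(π/(34n))

φ(x) = 34 · x^2 + 5 · x^4 has its unique global minimum at x* = 0 (since φ'(x) = 68x + 20x^3 = 0 only at x = 0 for real x with both coefficients positive, and φ → ∞ as |x| → ∞). At x* = 0, φ(0) = 0 and φ''(0) = 68. Laplace's method then gives
  I(n) ~ sqrt(2π / (n · φ''(0))) · e^(−n φ(0)) = sqrt(2π / (68n)) = sqrt(π/(34n)).
The 5 · x^4 term contributes only at subleading order (an O(1/n) relative correction).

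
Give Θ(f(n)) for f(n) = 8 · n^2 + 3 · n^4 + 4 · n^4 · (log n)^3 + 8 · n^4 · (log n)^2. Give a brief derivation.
f(n) ∈ Θ(n^4 · (log n)^3)

Compare the terms by growth order. For large n, n^a · (log n)^b dominates n^a' · (log n)^b' iff a > a', or (a = a' and b > b'). Ranking the 4 terms shows the dominant one is 4 · n^4 · (log n)^3. Hence f(n) ∈ Θ(n^4 · (log n)^3).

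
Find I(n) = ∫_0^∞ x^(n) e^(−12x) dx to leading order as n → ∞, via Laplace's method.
I(n) ~ (sqrt(2π·n) / 12) · (n/(12e))^(n)

Write the integrand as exp(n ln x − 12x) and set f(x) = n ln x − 12x. Then f'(x) = n/x − 12 = 0 at x* = n/12, and f''(x*) = −n/x*^2 = −12^2/(n). Laplace's method (interior maximum) gives
  I(n) ~ e^(f(x*)) · sqrt(2π / |f''(x*)|)
        = exp(n ln(n/12) − n) · sqrt(2π · n / 12^2)
        = (n/12)^(n) e^(−n) · sqrt(2π·n) / 12
        = (sqrt(2π·n) / 12) · (n/(12e))^(n).
This matches Γ(n+1)/12^(n+1) with Stirling applied to Γ.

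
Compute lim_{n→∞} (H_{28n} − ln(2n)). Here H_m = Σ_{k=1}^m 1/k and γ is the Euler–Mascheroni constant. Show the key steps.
lim = ln 14 + γ

By Euler-Maclaurin, H_m = ln m + γ + O(1/m). So
  H_{28n} − ln(2n) = ln(28n) + γ − ln(2n) + O(1/n)
                       = ln(28/2) + γ + O(1/n).
Hence the limit is ln(28/2) + γ (= ln 14).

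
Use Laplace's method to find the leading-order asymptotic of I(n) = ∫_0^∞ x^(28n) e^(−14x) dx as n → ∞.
I(n) ~ (sqrt(2π·28n) / 14) · (28n/(14e))^(28n)

Write the integrand as exp(28n ln x − 14x) and set f(x) = 28n ln x − 14x. Then f'(x) = 28n/x − 14 = 0 at x* = 28n/14, and f''(x*) = −28n/x*^2 = −14^2/(28n). Laplace's method (interior maximum) gives
  I(n) ~ e^(f(x*)) · sqrt(2π / |f''(x*)|)
        = exp(28n ln(28n/14) − 28n) · sqrt(2π · 28n / 14^2)
        = (28n/14)^(28n) e^(−28n) · sqrt(2π·28n) / 14
        = (sqrt(2π·28n) / 14) · (28n/(14e))^(28n).
This matches Γ(28n+1)/14^(28n+1) with Stirling applied to Γ.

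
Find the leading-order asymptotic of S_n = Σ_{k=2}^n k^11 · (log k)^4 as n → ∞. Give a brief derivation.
S_n ~ n^12 · (log n)^4 / 12

By integral comparison, S_n = ∫_1^n x^11 · (log x)^4 dx + O(n^11 · (log n)^4). For the integral, the leading term of ∫_1^n x^11 (log x)^4 dx is n^12/12 · (log n)^4 (by repeated integration by parts; each step lowers the log-exponent and produces a relatively O(1/log n) correction). Hence S_n ~ n^12 · (log n)^4 / 12.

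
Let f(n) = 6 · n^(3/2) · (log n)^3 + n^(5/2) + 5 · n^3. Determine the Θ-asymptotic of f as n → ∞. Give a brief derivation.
f(n) ∈ Θ(n^3)

Compare the terms by growth order. For large n, n^a · (log n)^b dominates n^a' · (log n)^b' iff a > a', or (a = a' and b > b'). Ranking the 3 terms shows the dominant one is 5 · n^3. Hence f(n) ∈ Θ(n^3).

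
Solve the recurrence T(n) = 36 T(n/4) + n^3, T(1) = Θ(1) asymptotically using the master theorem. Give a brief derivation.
T(n) = Θ(n^3)

log_4 36 ≈ 2.585. f(n) = n^3 dominates n^(log_4 36) since 3 > 2.585, and the regularity condition a·f(n/b) = 36·(n/4)^3 = (36/64)·n^3 ≤ c·f(n) holds with c = 36/64 ≈ 0.562 < 1. So this is Case 3: T(n) = Θ(f(n)) = Θ(n^3).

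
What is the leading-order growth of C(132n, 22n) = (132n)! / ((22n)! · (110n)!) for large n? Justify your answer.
C(132n, 22n) ~ (46656/3125)^(22n) · sqrt(3/(5π·22n))

Write N = 22n. Apply Stirling to each factorial:
  (6N)! ~ sqrt(2π·6N) · (6N/e)^(6N),
  N! ~ sqrt(2π N) · (N/e)^N,
  (5N)! ~ sqrt(2π·5N) · (5N/e)^(5N).
The exponential factors combine to (6N)^(6N) / (N^N · (5N)^(5N)) = 6^(6N)/5^(5N) = (6^6/5^5)^N = (46656/3125)^N.
The square-root prefactors combine to sqrt(2π·6N) / (sqrt(2π N)·sqrt(2π·5N)) = sqrt(6 / (2π·5·N)) = sqrt(3/(5π·22n)).
Substituting N = 22n: C(132n, 22n) ~ (46656/3125)^(22n) · sqrt(3/(5π·22n)).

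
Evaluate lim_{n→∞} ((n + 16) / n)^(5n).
lim = e^80

Rewrite as (1 + 16/n)^(5n). By the standard limit (1 + x/n)^n → e^x, we have (1 + 16/n)^n → e^16, and raising to the 5th power gives e^80.
More precisely, ln[(1 + 16/n)^(5n)] = 5n · ln(1 + 16/n) = 5n · (16/n + O(1/n^2)) = 80 + O(1/n) → 80.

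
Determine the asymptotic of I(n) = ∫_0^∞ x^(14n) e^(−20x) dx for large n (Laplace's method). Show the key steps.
I(n) ~ (sqrt(2π·14n) / 20) · (14n/(20e))^(14n)

Write the integrand as exp(14n ln x − 20x) and set f(x) = 14n ln x − 20x. Then f'(x) = 14n/x − 20 = 0 at x* = 14n/20, and f''(x*) = −14n/x*^2 = −20^2/(14n). Laplace's method (interior maximum) gives
  I(n) ~ e^(f(x*)) · sqrt(2π / |f''(x*)|)
        = exp(14n ln(14n/20) − 14n) · sqrt(2π · 14n / 20^2)
        = (14n/20)^(14n) e^(−14n) · sqrt(2π·14n) / 20
        = (sqrt(2π·14n) / 20) · (14n/(20e))^(14n).
This matches Γ(14n+1)/20^(14n+1) with Stirling applied to Γ.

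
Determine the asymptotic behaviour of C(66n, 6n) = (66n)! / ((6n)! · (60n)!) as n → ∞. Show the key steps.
C(66n, 6n) ~ (285311670611/10000000000)^(6n) · sqrt(11/(20π·6n))

Write N = 6n. Apply Stirling to each factorial:
  (11N)! ~ sqrt(2π·11N) · (11N/e)^(11N),
  N! ~ sqrt(2π N) · (N/e)^N,
  (10N)! ~ sqrt(2π·10N) · (10N/e)^(10N).
The exponential factors combine to (11N)^(11N) / (N^N · (10N)^(10N)) = 11^(11N)/10^(10N) = (11^11/10^10)^N = (285311670611/10000000000)^N.
The square-root prefactors combine to sqrt(2π·11N) / (sqrt(2π N)·sqrt(2π·10N)) = sqrt(11 / (2π·10·N)) = sqrt(11/(20π·6n)).
Substituting N = 6n: C(66n, 6n) ~ (285311670611/10000000000)^(6n) · sqrt(11/(20π·6n)).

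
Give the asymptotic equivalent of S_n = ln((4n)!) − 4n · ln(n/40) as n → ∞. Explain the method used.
S_n ~ 4n · (ln 160 − 1) + O(ln n)

Stirling: ln((4n)!) = 4n ln(4n) − 4n + O(ln n).
  S_n = 4n ln(4n) − 4n − 4n ln(n/40) + O(ln n)
      = 4n ln(4n) − 4n ln n + 4n ln 40 − 4n + O(ln n)
      = 4n ln 4 + 4n ln 40 − 4n + O(ln n)
      = 4n (ln 160 − 1) + O(ln n).
Numerically ln(160) − 1 ≈ 4.0752.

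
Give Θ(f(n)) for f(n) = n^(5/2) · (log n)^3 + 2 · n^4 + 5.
f(n) ∈ Θ(n^4)

Compare the terms by growth order. For large n, n^a · (log n)^b dominates n^a' · (log n)^b' iff a > a', or (a = a' and b > b'). Ranking the 3 terms shows the dominant one is 2 · n^4. Hence f(n) ∈ Θ(n^4).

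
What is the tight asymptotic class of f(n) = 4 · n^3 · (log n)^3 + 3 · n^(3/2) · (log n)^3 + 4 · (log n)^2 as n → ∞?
f(n) ∈ Θ(n^3 · (log n)^3)

Compare the terms by growth order. For large n, n^a · (log n)^b dominates n^a' · (log n)^b' iff a > a', or (a = a' and b > b'). Ranking the 3 terms shows the dominant one is 4 · n^3 · (log n)^3. Hence f(n) ∈ Θ(n^3 · (log n)^3).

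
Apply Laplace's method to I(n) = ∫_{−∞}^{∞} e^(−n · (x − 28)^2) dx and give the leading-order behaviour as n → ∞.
I(n) = sqrt(π/n)

Here φ(x) = (x − 28)^2 has its unique minimum at x* = 28 with φ(x*) = 0 and φ''(x*) = 2. Laplace's method gives
  I(n) ~ e^(−n φ(x*)) · sqrt(2π / (n · φ''(x*))) = sqrt(2π / (2n)) = sqrt(π/n).
This is exact: substituting u = (x − 28)·sqrt(n) gives I(n) = (1/sqrt(n)) ∫_{−∞}^{∞} e^(−u^2) du = sqrt(π/n).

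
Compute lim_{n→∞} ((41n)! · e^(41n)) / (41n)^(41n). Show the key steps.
lim = ∞

Stirling: (41n)! ~ sqrt(2π·41n) · (41n/e)^(41n). Hence
  (41n)! · e^(41n) / (41n)^(41n) ~ sqrt(2π·41n) = sqrt(2π·41) · sqrt(n) → ∞.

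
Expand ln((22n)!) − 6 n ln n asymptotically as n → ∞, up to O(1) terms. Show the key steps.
ln((22n)!) − 6 n ln n = 16 n ln n + 22(ln 22 − 1) n + (1/2) ln(2π·22n) + O(1/n)

Stirling: ln((22n)!) = 22n ln(22n) − 22n + (1/2) ln(2π·22n) + O(1/n).
Expand 22n ln(22n) = 22n (ln n + ln 22) = 22n ln n + 22n ln 22.
Subtract 6n ln n: leading term is (22 − 6) n ln n = 16 n ln n. The next term is 22n ln 22 − 22n = 22(ln 22 − 1) n. Then the (1/2) ln(2π·22n) correction.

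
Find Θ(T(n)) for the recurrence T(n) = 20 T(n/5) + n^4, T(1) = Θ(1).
T(n) = Θ(n^4)

log_5 20 ≈ 1.861. f(n) = n^4 dominates n^(log_5 20) since 4 > 1.861, and the regularity condition a·f(n/b) = 20·(n/5)^4 = (20/625)·n^4 ≤ c·f(n) holds with c = 20/625 ≈ 0.032 < 1. So this is Case 3: T(n) = Θ(f(n)) = Θ(n^4).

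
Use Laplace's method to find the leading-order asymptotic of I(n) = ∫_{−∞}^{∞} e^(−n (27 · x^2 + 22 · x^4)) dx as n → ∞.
I(n) ~ sqrt(π/(27n))

φ(x) = 27 · x^2 + 22 · x^4 has its unique global minimum at x* = 0 (since φ'(x) = 54x + 88x^3 = 0 only at x = 0 for real x with both coefficients positive, and φ → ∞ as |x| → ∞). At x* = 0, φ(0) = 0 and φ''(0) = 54. Laplace's method then gives
  I(n) ~ sqrt(2π / (n · φ''(0))) · e^(−n φ(0)) = sqrt(2π / (54n)) = sqrt(π/(27n)).
The 22 · x^4 term contributes only at subleading order (an O(1/n) relative correction).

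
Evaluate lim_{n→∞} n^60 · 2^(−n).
lim = 0

Exponentials with base > 1 dominate every fixed polynomial: for any fixed c, n^c / 2^n → 0 as n → ∞ (e.g. by the ratio test, or by writing 2^n = e^(n ln 2) and noting e^(n ln 2) / n^c → ∞). Hence n^60 · 2^(−n) = n^60 / 2^n → 0.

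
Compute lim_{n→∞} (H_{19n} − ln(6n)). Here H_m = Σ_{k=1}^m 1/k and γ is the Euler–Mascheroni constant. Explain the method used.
lim = ln(19/6) + γ

By Euler-Maclaurin, H_m = ln m + γ + O(1/m). So
  H_{19n} − ln(6n) = ln(19n) + γ − ln(6n) + O(1/n)
                       = ln(19/6) + γ + O(1/n).
Hence the limit is ln(19/6) + γ.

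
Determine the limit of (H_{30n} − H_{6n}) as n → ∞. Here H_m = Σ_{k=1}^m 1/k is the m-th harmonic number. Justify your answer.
lim = ln(30/6) = ln 5

Euler-Maclaurin gives H_m = ln m + γ + 1/(2m) + O(1/m^2). The γ and O(1/m) terms cancel in the difference:
  H_{30n} − H_{6n} = ln(30n) − ln(6n) + O(1/n) = ln(30/6) + O(1/n).
Hence the limit is ln(30/6) = ln 5.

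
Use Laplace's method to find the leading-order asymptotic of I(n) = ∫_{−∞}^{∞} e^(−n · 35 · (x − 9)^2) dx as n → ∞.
I(n) = sqrt(π/(35n))

Here φ(x) = 35 · (x − 9)^2 has its unique minimum at x* = 9 with φ(x*) = 0 and φ''(x*) = 70. Laplace's method gives
  I(n) ~ e^(−n φ(x*)) · sqrt(2π / (n · φ''(x*))) = sqrt(2π / (70n)) = sqrt(π/(35n)).
This is exact: substituting u = (x − 9)·sqrt(35n) gives I(n) = (1/sqrt(35n)) ∫_{−∞}^{∞} e^(−u^2) du = sqrt(π/(35n)).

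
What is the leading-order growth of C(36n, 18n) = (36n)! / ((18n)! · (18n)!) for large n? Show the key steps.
C(36n, 18n) ~ (4)^(18n) · sqrt(1/(π·18n))

Write N = 18n. Apply Stirling to each factorial:
  (2N)! ~ sqrt(2π·2N) · (2N/e)^(2N),
  N! ~ sqrt(2π N) · (N/e)^N,
  (1N)! ~ sqrt(2π·1N) · (1N/e)^(1N).
The exponential factors combine to (2N)^(2N) / (N^N · (1N)^(1N)) = 2^(2N)/1^(1N) = (2^2/1^1)^N = (4)^N.
The square-root prefactors combine to sqrt(2π·2N) / (sqrt(2π N)·sqrt(2π·1N)) = sqrt(2 / (2π·1·N)) = sqrt(1/(π·18n)).
Substituting N = 18n: C(36n, 18n) ~ (4)^(18n) · sqrt(1/(π·18n)).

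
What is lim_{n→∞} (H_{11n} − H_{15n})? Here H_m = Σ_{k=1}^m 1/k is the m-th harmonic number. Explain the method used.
lim = ln(11/15)

Euler-Maclaurin gives H_m = ln m + γ + 1/(2m) + O(1/m^2). The γ and O(1/m) terms cancel in the difference:
  H_{11n} − H_{15n} = ln(11n) − ln(15n) + O(1/n) = ln(11/15) + O(1/n).
Hence the limit is ln(11/15).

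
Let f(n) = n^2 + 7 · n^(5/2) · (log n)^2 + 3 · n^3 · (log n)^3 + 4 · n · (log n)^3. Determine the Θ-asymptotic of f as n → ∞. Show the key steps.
f(n) ∈ Θ(n^3 · (log n)^3)

Compare the terms by growth order. For large n, n^a · (log n)^b dominates n^a' · (log n)^b' iff a > a', or (a = a' and b > b'). Ranking the 4 terms shows the dominant one is 3 · n^3 · (log n)^3. Hence f(n) ∈ Θ(n^3 · (log n)^3).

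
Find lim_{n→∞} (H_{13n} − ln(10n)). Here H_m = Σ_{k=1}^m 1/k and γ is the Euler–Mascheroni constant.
lim = ln(13/10) + γ

By Euler-Maclaurin, H_m = ln m + γ + O(1/m). So
  H_{13n} − ln(10n) = ln(13n) + γ − ln(10n) + O(1/n)
                       = ln(13/10) + γ + O(1/n).
Hence the limit is ln(13/10) + γ.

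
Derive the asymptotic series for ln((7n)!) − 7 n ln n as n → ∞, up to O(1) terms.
ln((7n)!) − 7 n ln n = 7(ln 7 − 1) n + (1/2) ln(2π·7n) + O(1/n)

Stirling: ln((7n)!) = 7n ln(7n) − 7n + (1/2) ln(2π·7n) + O(1/n).
Since 7n ln(7n) = 7n ln n + 7n ln 7, subtracting 7n ln n cancels the n ln n term exactly. What remains is 7(ln 7 − 1) n + (1/2) ln(2π·7n) + O(1/n).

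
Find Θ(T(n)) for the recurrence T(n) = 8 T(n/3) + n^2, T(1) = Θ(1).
T(n) = Θ(n^2)

log_3 8 ≈ 1.893. f(n) = n^2 dominates n^(log_3 8) since 2 > 1.893, and the regularity condition a·f(n/b) = 8·(n/3)^2 = (8/9)·n^2 ≤ c·f(n) holds with c = 8/9 ≈ 0.889 < 1. So this is Case 3: T(n) = Θ(f(n)) = Θ(n^2).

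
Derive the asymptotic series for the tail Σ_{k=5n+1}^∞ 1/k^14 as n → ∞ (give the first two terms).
Σ_{k>5n} 1/k^14 = 1/(13 · (5n)^13) − 1/(2 · (5n)^14) + O(1/(5n)^15)

Compare to the integral: ∫_{5n}^∞ x^(−14) dx = [−x^(−13)/13]_{5n}^∞ = 1/((14−1)·(5n)^13). The Euler-Maclaurin correction adds −f(5n)/2 = −1/(2·(5n)^14). Euler-Maclaurin then gives
  Σ_{k>5n} 1/k^14 = ∫_{5n}^∞ dx/x^14 − 1/(2·(5n)^14) + O(1/(5n)^15).
(Equivalently this is ζ(14) − Σ_{k≤5n} 1/k^14.)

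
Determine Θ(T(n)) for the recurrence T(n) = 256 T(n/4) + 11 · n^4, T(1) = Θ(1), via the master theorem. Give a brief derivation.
T(n) = Θ(n^4 log n)

log_4 256 = 4, and f(n) = 11 · n^4 = Θ(n^(log_4 256)). This is Case 2 of the master theorem: T(n) = Θ(f(n) · log n) = Θ(n^4 log n).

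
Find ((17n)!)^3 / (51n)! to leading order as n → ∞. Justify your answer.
((17n)!)^3/(51n)! ~ ((2π·17n)^(2/2) / sqrt(3)) · 3^(−3·17n)  →  0

Write N = 17n. Stirling: N! ~ sqrt(2π N)(N/e)^N and (3N)! ~ sqrt(2π·3N)·(3N/e)^(3N).
  (N!)^3/(3N)! ~ (2π N)^(3/2) (N/e)^(3N) / [sqrt(2π·3N) (3N/e)^(3N)]
     = (2π N)^(3/2) / sqrt(2π·3N) · (N/(3N))^(3N)
     = (2π N)^((3−1)/2) / sqrt(3) · 3^(−3N).
Since 3^3 > 1, the factor 3^(−3N) decays exponentially, so the ratio → 0. Substituting N = 17n gives the stated form.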